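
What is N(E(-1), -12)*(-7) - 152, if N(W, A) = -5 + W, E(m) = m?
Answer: -110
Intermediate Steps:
N(E(-1), -12)*(-7) - 152 = (-5 - 1)*(-7) - 152 = -6*(-7) - 152 = 42 - 152 = -110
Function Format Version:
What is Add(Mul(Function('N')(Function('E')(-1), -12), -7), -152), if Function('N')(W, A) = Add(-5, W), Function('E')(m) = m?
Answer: -110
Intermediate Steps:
Add(Mul(Function('N')(Function('E')(-1), -12), -7), -152) = Add(Mul(Add(-5, -1), -7), -152) = Add(Mul(-6, -7), -152) = Add(42, -152) = -110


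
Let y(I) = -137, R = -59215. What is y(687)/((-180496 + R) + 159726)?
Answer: 137/79985 ≈ 0.0017128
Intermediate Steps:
y(687)/((-180496 + R) + 159726) = -137/((-180496 - 59215) + 159726) = -137/(-239711 + 159726) = -137/(-79985) = -137*(-1/79985) = 137/79985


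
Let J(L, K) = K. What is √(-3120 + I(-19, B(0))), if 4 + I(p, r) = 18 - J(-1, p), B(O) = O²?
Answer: 21*I*√7 ≈ 55.561*I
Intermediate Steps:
I(p, r) = 14 - p (I(p, r) = -4 + (18 - p) = 14 - p)
√(-3120 + I(-19, B(0))) = √(-3120 + (14 - 1*(-19))) = √(-3120 + (14 + 19)) = √(-3120 + 33) = √(-3087) = 21*I*√7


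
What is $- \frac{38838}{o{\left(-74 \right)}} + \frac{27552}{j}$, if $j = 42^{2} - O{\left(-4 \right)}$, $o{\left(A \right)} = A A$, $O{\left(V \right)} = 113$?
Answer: $\frac{43376607}{4520438} \approx 9.5957$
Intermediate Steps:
$o{\left(A \right)} = A^{2}$
$j = 1651$ ($j = 42^{2} - 113 = 1764 - 113 = 1651$)
$- \frac{38838}{o{\left(-74 \right)}} + \frac{27552}{j} = - \frac{38838}{\left(-74\right)^{2}} + \frac{27552}{1651} = - \frac{38838}{5476} + 27552 \cdot \frac{1}{1651} = \left(-38838\right) \frac{1}{5476} + \frac{27552}{1651} = - \frac{19419}{2738} + \frac{27552}{1651} = \frac{43376607}{4520438}$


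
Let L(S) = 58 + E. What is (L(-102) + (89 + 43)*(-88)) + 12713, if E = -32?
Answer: 1123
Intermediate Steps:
L(S) = 26 (L(S) = 58 - 32 = 26)
(L(-102) + (89 + 43)*(-88)) + 12713 = (26 + (89 + 43)*(-88)) + 12713 = (26 + 132*(-88)) + 12713 = (26 - 11616) + 12713 = -11590 + 12713 = 1123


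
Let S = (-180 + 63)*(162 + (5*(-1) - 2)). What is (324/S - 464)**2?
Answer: 874217520016/4060225 ≈ 2.1531e+5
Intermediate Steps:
S = -18135 (S = -117*(162 + (-5 - 2)) = -117*(162 - 7) = -117*155 = -18135)
(324/S - 464)**2 = (324/(-18135) - 464)**2 = (324*(-1/18135) - 464)**2 = (-36/2015 - 464)**2 = (-934996/2015)**2 = 874217520016/4060225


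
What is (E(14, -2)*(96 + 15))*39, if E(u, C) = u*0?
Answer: 0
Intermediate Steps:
E(u, C) = 0
(E(14, -2)*(96 + 15))*39 = (0*(96 + 15))*39 = (0*111)*39 = 0*39 = 0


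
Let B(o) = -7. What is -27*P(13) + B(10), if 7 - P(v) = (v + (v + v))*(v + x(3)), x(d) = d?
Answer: 16652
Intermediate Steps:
P(v) = 7 - 3*v*(3 + v) (P(v) = 7 - (v + (v + v))*(v + 3) = 7 - (v + 2*v)*(3 + v) = 7 - 3*v*(3 + v))
-27*P(13) + B(10) = -27*(7 - 9*13 - 3*13²) - 7 = -27*(7 - 117 - 3*169) - 7 = -27*(7 - 117 - 507) - 7 = -27*(-617) - 7 = 16659 - 7 = 16652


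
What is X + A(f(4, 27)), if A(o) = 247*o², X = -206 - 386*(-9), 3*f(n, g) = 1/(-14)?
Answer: 5764999/1764 ≈ 3268.1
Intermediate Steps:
f(n, g) = -1/42 (f(n, g) = (⅓)/(-14) = (⅓)*(-1/14) = -1/42)
X = 3268 (X = -206 - 193*(-18) = -206 + 3474 = 3268)
X + A(f(4, 27)) = 3268 + 247*(-1/42)² = 3268 + 247*(1/1764) = 3268 + 247/1764 = 5764999/1764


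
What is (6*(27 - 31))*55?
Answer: -1320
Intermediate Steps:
(6*(27 - 31))*55 = (6*(-4))*55 = -24*55 = -1320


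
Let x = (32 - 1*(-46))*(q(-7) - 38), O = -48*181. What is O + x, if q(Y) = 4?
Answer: -11340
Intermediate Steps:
O = -8688
x = -2652 (x = (32 - 1*(-46))*(4 - 38) = (32 + 46)*(-34) = 78*(-34) = -2652)
O + x = -8688 - 2652 = -11340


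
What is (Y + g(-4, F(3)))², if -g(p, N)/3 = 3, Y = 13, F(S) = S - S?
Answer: 16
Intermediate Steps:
F(S) = 0
g(p, N) = -9 (g(p, N) = -3*3 = -9)
(Y + g(-4, F(3)))² = (13 - 9)² = 4² = 16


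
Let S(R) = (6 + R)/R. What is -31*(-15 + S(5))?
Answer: 1984/5 ≈ 396.80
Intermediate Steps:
S(R) = (6 + R)/R
-31*(-15 + S(5)) = -31*(-15 + (6 + 5)/5) = -31*(-15 + (1/5)*11) = -31*(-15 + 11/5) = -31*(-64/5) = 1984/5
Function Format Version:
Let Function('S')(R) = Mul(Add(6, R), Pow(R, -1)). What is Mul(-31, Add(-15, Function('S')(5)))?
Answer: Rational(1984, 5) ≈ 396.80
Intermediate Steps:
Function('S')(R) = Mul(Pow(R, -1), Add(6, R))
Mul(-31, Add(-15, Function('S')(5))) = Mul(-31, Add(-15, Mul(Pow(5, -1), Add(6, 5)))) = Mul(-31, Add(-15, Mul(Rational(1, 5), 11))) = Mul(-31, Add(-15, Rational(11, 5))) = Mul(-31, Rational(-64, 5)) = Rational(1984, 5)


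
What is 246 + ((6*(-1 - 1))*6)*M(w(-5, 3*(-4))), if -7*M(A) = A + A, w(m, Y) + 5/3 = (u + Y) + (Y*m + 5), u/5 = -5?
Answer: 5514/7 ≈ 787.71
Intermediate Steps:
u = -25 (u = 5*(-5) = -25)
w(m, Y) = -65/3 + Y + Y*m (w(m, Y) = -5/3 + ((-25 + Y) + (Y*m + 5)) = -5/3 + ((-25 + Y) + (5 + Y*m)) = -5/3 + (-20 + Y + Y*m) = -65/3 + Y + Y*m)
M(A) = -2*A/7 (M(A) = -(A + A)/7 = -2*A/7)
246 + ((6*(-1 - 1))*6)*M(w(-5, 3*(-4))) = 246 + ((6*(-1 - 1))*6)*(-2*(-65/3 + 3*(-4) + (3*(-4))*(-5))/7) = 246 + ((6*(-2))*6)*(-2*(-65/3 - 12 - 12*(-5))/7) = 246 + (-12*6)*(-2*(-65/3 - 12 + 60)/7) = 246 - (-144)*79/(7*3) = 246 - 72*(-158/21) = 246 + 3792/7 = 5514/7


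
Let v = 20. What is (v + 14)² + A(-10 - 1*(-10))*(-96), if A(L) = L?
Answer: 1156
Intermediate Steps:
(v + 14)² + A(-10 - 1*(-10))*(-96) = (20 + 14)² + (-10 - 1*(-10))*(-96) = 34² + (-10 + 10)*(-96) = 1156 + 0*(-96) = 1156 + 0 = 1156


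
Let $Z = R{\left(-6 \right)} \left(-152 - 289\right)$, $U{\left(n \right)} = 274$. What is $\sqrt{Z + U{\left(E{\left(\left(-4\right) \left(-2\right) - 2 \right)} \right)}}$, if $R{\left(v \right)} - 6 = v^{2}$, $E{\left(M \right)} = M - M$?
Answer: $2 i \sqrt{4562} \approx 135.09 i$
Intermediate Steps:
$E{\left(M \right)} = 0$
$R{\left(v \right)} = 6 + v^{2}$
$Z = -18522$ ($Z = \left(6 + \left(-6\right)^{2}\right) \left(-152 - 289\right) = \left(6 + 36\right) \left(-441\right) = 42 \left(-441\right) = -18522$)
$\sqrt{Z + U{\left(E{\left(\left(-4\right) \left(-2\right) - 2 \right)} \right)}} = \sqrt{-18522 + 274} = \sqrt{-18248} = 2 i \sqrt{4562}$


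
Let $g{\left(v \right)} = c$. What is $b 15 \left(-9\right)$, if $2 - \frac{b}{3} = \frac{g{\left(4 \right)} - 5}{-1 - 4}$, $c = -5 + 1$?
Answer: $-81$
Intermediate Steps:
$c = -4$
$g{\left(v \right)} = -4$
$b = \frac{3}{5}$ ($b = 6 - 3 \frac{-4 - 5}{-1 - 4} = 6 - 3 \left(- \frac{9}{-5}\right) = 6 - 3 \left(\left(-9\right) \left(- \frac{1}{5}\right)\right) = 6 - \frac{27}{5} = \frac{3}{5} \approx 0.6$)
$b 15 \left(-9\right) = \frac{3}{5} \cdot 15 \left(-9\right) = 9 \left(-9\right) = -81$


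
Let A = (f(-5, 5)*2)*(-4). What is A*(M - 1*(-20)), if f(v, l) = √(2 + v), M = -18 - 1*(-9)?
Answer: -88*I*√3 ≈ -152.42*I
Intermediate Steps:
M = -9 (M = -18 + 9 = -9)
A = -8*I*√3 (A = (√(2 - 5)*2)*(-4) = (√(-3)*2)*(-4) = ((I*√3)*2)*(-4) = (2*I*√3)*(-4) = -8*I*√3 ≈ -13.856*I)
A*(M - 1*(-20)) = (-8*I*√3)*(-9 - 1*(-20)) = (-8*I*√3)*(-9 + 20) = -8*I*√3*11 = -88*I*√3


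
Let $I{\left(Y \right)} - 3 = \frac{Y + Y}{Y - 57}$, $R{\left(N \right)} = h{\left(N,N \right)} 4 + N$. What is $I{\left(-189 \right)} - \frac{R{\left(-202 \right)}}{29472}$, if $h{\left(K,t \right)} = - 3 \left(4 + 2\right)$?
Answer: $\frac{2746513}{604176} \approx 4.5459$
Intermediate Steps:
$h{\left(K,t \right)} = -18$ ($h{\left(K,t \right)} = \left(-3\right) 6 = -18$)
$R{\left(N \right)} = -72 + N$ ($R{\left(N \right)} = \left(-18\right) 4 + N = -72 + N$)
$I{\left(Y \right)} = 3 + \frac{2 Y}{-57 + Y}$ ($I{\left(Y \right)} = 3 + \frac{Y + Y}{Y - 57} = 3 + \frac{2 Y}{-57 + Y}$)
$I{\left(-189 \right)} - \frac{R{\left(-202 \right)}}{29472} = \frac{-171 + 5 \left(-189\right)}{-57 - 189} - \frac{-72 - 202}{29472} = \frac{-171 - 945}{-246} - \left(-274\right) \frac{1}{29472} = \left(- \frac{1}{246}\right) \left(-1116\right) - - \frac{137}{14736} = \frac{186}{41} + \frac{137}{14736} = \frac{2746513}{604176}$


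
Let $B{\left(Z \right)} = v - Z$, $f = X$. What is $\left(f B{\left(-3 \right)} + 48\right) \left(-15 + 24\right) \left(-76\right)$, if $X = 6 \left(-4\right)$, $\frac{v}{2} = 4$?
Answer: $147744$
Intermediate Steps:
$v = 8$ ($v = 2 \cdot 4 = 8$)
$X = -24$
$f = -24$
$B{\left(Z \right)} = 8 - Z$
$\left(f B{\left(-3 \right)} + 48\right) \left(-15 + 24\right) \left(-76\right) = \left(- 24 \left(8 - -3\right) + 48\right) \left(-15 + 24\right) \left(-76\right) = \left(- 24 \left(8 + 3\right) + 48\right) 9 \left(-76\right) = \left(\left(-24\right) 11 + 48\right) 9 \left(-76\right) = \left(-264 + 48\right) 9 \left(-76\right) = \left(-216\right) 9 \left(-76\right) = \left(-1944\right) \left(-76\right) = 147744$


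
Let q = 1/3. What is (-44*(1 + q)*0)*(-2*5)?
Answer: 0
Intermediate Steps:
q = 1/3 ≈ 0.33333
(-44*(1 + q)*0)*(-2*5) = (-44*(1 + 1/3)*0)*(-2*5) = -176*0/3*(-10) = -44*0*(-10) = 0*(-10) = 0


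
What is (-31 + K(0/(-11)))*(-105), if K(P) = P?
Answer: 3255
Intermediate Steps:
(-31 + K(0/(-11)))*(-105) = (-31 + 0/(-11))*(-105) = (-31 + 0*(-1/11))*(-105) = (-31 + 0)*(-105) = -31*(-105) = 3255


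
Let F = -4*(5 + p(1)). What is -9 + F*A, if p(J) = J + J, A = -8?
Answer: 215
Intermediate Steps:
p(J) = 2*J
F = -28 (F = -4*(5 + 2*1) = -4*(5 + 2) = -4*7 = -28)
-9 + F*A = -9 - 28*(-8) = -9 + 224 = 215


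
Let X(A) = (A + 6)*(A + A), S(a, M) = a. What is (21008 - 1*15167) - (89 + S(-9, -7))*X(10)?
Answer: -19759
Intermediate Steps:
X(A) = 2*A*(6 + A) (X(A) = (6 + A)*(2*A) = 2*A*(6 + A))
(21008 - 1*15167) - (89 + S(-9, -7))*X(10) = (21008 - 1*15167) - (89 - 9)*2*10*(6 + 10) = (21008 - 15167) - 80*2*10*16 = 5841 - 80*320 = 5841 - 1*25600 = 5841 - 25600 = -19759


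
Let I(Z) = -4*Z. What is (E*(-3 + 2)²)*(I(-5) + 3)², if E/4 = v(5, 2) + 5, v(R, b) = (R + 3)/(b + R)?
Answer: 90988/7 ≈ 12998.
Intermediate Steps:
v(R, b) = (3 + R)/(R + b)
E = 172/7 (E = 4*((3 + 5)/(5 + 2) + 5) = 4*(8/7 + 5) = 4*(43/7) = 172/7 ≈ 24.571)
(E*(-3 + 2)²)*(I(-5) + 3)² = (172*(-3 + 2)²/7)*(-4*(-5) + 3)² = ((172/7)*(-1)²)*(20 + 3)² = ((172/7)*1)*23² = (172/7)*529 = 90988/7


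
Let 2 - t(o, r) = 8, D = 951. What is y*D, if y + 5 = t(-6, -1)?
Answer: -10461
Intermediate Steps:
t(o, r) = -6 (t(o, r) = 2 - 1*8 = 2 - 8 = -6)
y = -11 (y = -5 - 6 = -11)
y*D = -11*951 = -10461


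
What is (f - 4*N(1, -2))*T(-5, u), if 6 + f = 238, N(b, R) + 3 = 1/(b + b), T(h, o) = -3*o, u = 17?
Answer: -12342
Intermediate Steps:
N(b, R) = -3 + 1/(2*b) (N(b, R) = -3 + 1/(b + b) = -3 + 1/(2*b))
f = 232 (f = -6 + 238 = 232)
(f - 4*N(1, -2))*T(-5, u) = (232 - 4*(-3 + (½)/1))*(-3*17) = (232 - 4*(-3 + (½)*1))*(-51) = (232 - 4*(-3 + ½))*(-51) = (232 - 4*(-5/2))*(-51) = (232 + 10)*(-51) = 242*(-51) = -12342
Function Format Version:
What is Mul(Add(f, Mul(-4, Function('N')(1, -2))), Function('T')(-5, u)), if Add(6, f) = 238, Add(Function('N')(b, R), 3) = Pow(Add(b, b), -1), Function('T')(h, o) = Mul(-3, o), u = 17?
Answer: -12342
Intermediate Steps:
Function('N')(b, R) = Add(-3, Mul(Rational(1, 2), Pow(b, -1))) (Function('N')(b, R) = Add(-3, Pow(Add(b, b), -1)) = Add(-3, Pow(Mul(2, b), -1)) = Add(-3, Mul(Rational(1, 2), Pow(b, -1))))
f = 232 (f = Add(-6, 238) = 232)
Mul(Add(f, Mul(-4, Function('N')(1, -2))), Function('T')(-5, u)) = Mul(Add(232, Mul(-4, Add(-3, Mul(Rational(1, 2), Pow(1, -1))))), Mul(-3, 17)) = Mul(Add(232, Mul(-4, Add(-3, Mul(Rational(1, 2), 1)))), -51) = Mul(Add(232, Mul(-4, Add(-3, Rational(1, 2)))), -51) = Mul(Add(232, Mul(-4, Rational(-5, 2))), -51) = Mul(Add(232, 10), -51) = Mul(242, -51) = -12342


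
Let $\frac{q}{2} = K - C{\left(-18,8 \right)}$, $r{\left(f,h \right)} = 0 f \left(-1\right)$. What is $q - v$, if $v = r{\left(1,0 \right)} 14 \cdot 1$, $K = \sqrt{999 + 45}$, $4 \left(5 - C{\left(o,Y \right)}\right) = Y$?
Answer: $-6 + 12 \sqrt{29} \approx 58.622$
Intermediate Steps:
$r{\left(f,h \right)} = 0$ ($r{\left(f,h \right)} = 0 \left(-1\right) = 0$)
$C{\left(o,Y \right)} = 5 - \frac{Y}{4}$
$K = 6 \sqrt{29}$ ($K = \sqrt{1044} = 6 \sqrt{29} \approx 32.311$)
$v = 0$ ($v = 0 \cdot 14 \cdot 1 = 0 \cdot 1 = 0$)
$q = -6 + 12 \sqrt{29}$ ($q = 2 \left(6 \sqrt{29} - \left(5 - 2\right)\right) = 2 \left(6 \sqrt{29} - 3\right) = 2 \left(-3 + 6 \sqrt{29}\right) = -6 + 12 \sqrt{29} \approx 58.622$)
$q - v = \left(-6 + 12 \sqrt{29}\right) - 0 = \left(-6 + 12 \sqrt{29}\right) + 0 = -6 + 12 \sqrt{29}$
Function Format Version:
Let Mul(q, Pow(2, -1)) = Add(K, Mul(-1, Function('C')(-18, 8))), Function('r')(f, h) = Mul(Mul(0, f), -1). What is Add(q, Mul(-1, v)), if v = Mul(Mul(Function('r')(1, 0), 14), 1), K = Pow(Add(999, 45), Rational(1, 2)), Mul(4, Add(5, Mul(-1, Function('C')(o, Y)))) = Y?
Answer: Add(-6, Mul(12, Pow(29, Rational(1, 2)))) ≈ 58.622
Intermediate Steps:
Function('r')(f, h) = 0 (Function('r')(f, h) = Mul(0, -1) = 0)
Function('C')(o, Y) = Add(5, Mul(Rational(-1, 4), Y))
K = Mul(6, Pow(29, Rational(1, 2))) (K = Pow(1044, Rational(1, 2)) = Mul(6, Pow(29, Rational(1, 2))) ≈ 32.311)
v = 0 (v = Mul(Mul(0, 14), 1) = Mul(0, 1) = 0)
q = Add(-6, Mul(12, Pow(29, Rational(1, 2)))) (q = Mul(2, Add(Mul(6, Pow(29, Rational(1, 2))), Mul(-1, Add(5, Mul(Rational(-1, 4), 8))))) = Mul(2, Add(Mul(6, Pow(29, Rational(1, 2))), Mul(-1, Add(5, -2)))) = Mul(2, Add(Mul(6, Pow(29, Rational(1, 2))), Mul(-1, 3))) = Mul(2, Add(Mul(6, Pow(29, Rational(1, 2))), -3)) = Mul(2, Add(-3, Mul(6, Pow(29, Rational(1, 2))))) = Add(-6, Mul(12, Pow(29, Rational(1, 2)))) ≈ 58.622)
Add(q, Mul(-1, v)) = Add(Add(-6, Mul(12, Pow(29, Rational(1, 2)))), Mul(-1, 0)) = Add(Add(-6, Mul(12, Pow(29, Rational(1, 2)))), 0) = Add(-6, Mul(12, Pow(29, Rational(1, 2))))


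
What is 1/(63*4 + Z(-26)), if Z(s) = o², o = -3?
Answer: 1/261 ≈ 0.0038314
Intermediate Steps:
Z(s) = 9 (Z(s) = (-3)² = 9)
1/(63*4 + Z(-26)) = 1/(63*4 + 9) = 1/(252 + 9) = 1/261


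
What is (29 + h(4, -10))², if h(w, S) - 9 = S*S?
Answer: 19044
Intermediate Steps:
h(w, S) = 9 + S² (h(w, S) = 9 + S*S = 9 + S²)
(29 + h(4, -10))² = (29 + (9 + (-10)²))² = (29 + (9 + 100))² = (29 + 109)² = 138² = 19044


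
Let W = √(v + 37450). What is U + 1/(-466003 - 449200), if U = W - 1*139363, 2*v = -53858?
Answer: -127545435690/915203 + 3*√1169 ≈ -1.3926e+5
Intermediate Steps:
v = -26929 (v = (½)*(-53858) = -26929)
W = 3*√1169 (W = √(-26929 + 37450) = √10521 = 3*√1169 ≈ 102.57)
U = -139363 + 3*√1169 (U = 3*√1169 - 1*139363 = 3*√1169 - 139363 = -139363 + 3*√1169 ≈ -1.3926e+5)
U + 1/(-466003 - 449200) = (-139363 + 3*√1169) + 1/(-466003 - 449200) = (-139363 + 3*√1169) + 1/(-915203) = (-139363 + 3*√1169) - 1/915203 = -127545435690/915203 + 3*√1169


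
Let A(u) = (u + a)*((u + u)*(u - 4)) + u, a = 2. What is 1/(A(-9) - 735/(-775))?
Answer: -155/255138 ≈ -0.00060751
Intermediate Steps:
A(u) = u + 2*u*(-4 + u)*(2 + u) (A(u) = (u + 2)*((u + u)*(u - 4)) + u = (2 + u)*((2*u)*(-4 + u)) + u = (2 + u)*(2*u*(-4 + u)) + u = 2*u*(-4 + u)*(2 + u) + u = u + 2*u*(-4 + u)*(2 + u))
1/(A(-9) - 735/(-775)) = 1/(-9*(-15 - 4*(-9) + 2*(-9)²) - 735/(-775)) = 1/(-9*(-15 + 36 + 2*81) - 735*(-1/775)) = 1/(-9*(-15 + 36 + 162) + 147/155) = 1/(-9*183 + 147/155) = 1/(-1647 + 147/155) = 1/(-255138/155) = -155/255138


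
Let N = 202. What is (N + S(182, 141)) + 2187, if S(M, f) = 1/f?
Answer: 336850/141 ≈ 2389.0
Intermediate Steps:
(N + S(182, 141)) + 2187 = (202 + 1/141) + 2187 = 28483/141 + 2187 = 336850/141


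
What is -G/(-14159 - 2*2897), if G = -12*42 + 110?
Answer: -394/19953 ≈ -0.019746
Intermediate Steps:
G = -394 (G = -504 + 110 = -394)
-G/(-14159 - 2*2897) = -(-394)/(-14159 - 2*2897) = -(-394)/(-14159 - 5794) = -(-394)/(-19953) = -(-394)*(-1)/19953 = -1*394/19953 = -394/19953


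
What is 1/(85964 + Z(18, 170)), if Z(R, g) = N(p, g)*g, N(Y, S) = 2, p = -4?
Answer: 1/86304 ≈ 1.1587e-5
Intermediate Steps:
Z(R, g) = 2*g
1/(85964 + Z(18, 170)) = 1/(85964 + 2*170) = 1/(85964 + 340) = 1/86304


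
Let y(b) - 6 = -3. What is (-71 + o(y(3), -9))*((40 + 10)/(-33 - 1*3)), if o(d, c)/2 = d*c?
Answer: 3125/18 ≈ 173.61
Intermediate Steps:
y(b) = 3 (y(b) = 6 - 3 = 3)
o(d, c) = 2*c*d (o(d, c) = 2*(d*c) = 2*(c*d) = 2*c*d)
(-71 + o(y(3), -9))*((40 + 10)/(-33 - 1*3)) = (-71 + 2*(-9)*3)*((40 + 10)/(-33 - 1*3)) = (-71 - 54)*(50/(-33 - 3)) = -6250/(-36) = -6250*(-1)/36 = -125*(-25/18) = 3125/18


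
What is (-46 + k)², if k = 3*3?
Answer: 1369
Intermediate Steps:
k = 9
(-46 + k)² = (-46 + 9)² = (-37)² = 1369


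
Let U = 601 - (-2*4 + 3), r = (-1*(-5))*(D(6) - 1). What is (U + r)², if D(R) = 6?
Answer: 398161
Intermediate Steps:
r = 25 (r = (-1*(-5))*(6 - 1) = 5*5 = 25)
U = 606 (U = 601 - (-8 + 3) = 601 - 1*(-5) = 601 + 5 = 606)
(U + r)² = (606 + 25)² = 631² = 398161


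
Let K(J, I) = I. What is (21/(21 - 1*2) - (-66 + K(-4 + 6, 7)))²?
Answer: 1304164/361 ≈ 3612.6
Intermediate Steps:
(21/(21 - 1*2) - (-66 + K(-4 + 6, 7)))² = (21/(21 - 1*2) - (-66 + 7))² = (21/(21 - 2) - 1*(-59))² = (21/19 + 59)² = (1142/19)² = 1304164/361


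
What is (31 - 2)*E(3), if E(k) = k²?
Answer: 261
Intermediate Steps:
(31 - 2)*E(3) = (31 - 2)*3² = 29*9 = 261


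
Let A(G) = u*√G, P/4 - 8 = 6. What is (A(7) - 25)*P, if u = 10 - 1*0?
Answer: -1400 + 560*√7 ≈ 81.621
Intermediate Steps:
P = 56 (P = 32 + 4*6 = 32 + 24 = 56)
u = 10 (u = 10 + 0 = 10)
A(G) = 10*√G
(A(7) - 25)*P = (10*√7 - 25)*56 = (-25 + 10*√7)*56 = -1400 + 560*√7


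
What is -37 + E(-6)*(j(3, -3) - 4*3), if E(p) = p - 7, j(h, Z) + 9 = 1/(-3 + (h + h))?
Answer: 695/3 ≈ 231.67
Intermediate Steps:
j(h, Z) = -9 + 1/(-3 + 2*h) (j(h, Z) = -9 + 1/(-3 + (h + h)) = -9 + 1/(-3 + 2*h))
E(p) = -7 + p
-37 + E(-6)*(j(3, -3) - 4*3) = -37 + (-7 - 6)*(2*(14 - 9*3)/(-3 + 2*3) - 4*3) = -37 - 13*(2*(14 - 27)/(-3 + 6) - 12) = -37 - 13*(2*(-13)/3 - 12) = -37 - 13*(2*(⅓)*(-13) - 12) = -37 - 13*(-26/3 - 12) = -37 - 13*(-62/3) = -37 + 806/3 = 695/3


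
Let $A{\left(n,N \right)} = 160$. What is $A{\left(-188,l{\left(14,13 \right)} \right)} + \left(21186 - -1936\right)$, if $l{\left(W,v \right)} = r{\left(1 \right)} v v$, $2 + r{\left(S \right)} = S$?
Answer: $23282$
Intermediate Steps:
$r{\left(S \right)} = -2 + S$
$l{\left(W,v \right)} = - v^{2}$ ($l{\left(W,v \right)} = \left(-2 + 1\right) v v = - v v = - v^{2}$)
$A{\left(-188,l{\left(14,13 \right)} \right)} + \left(21186 - -1936\right) = 160 + \left(21186 - -1936\right) = 160 + \left(21186 + 1936\right) = 160 + 23122 = 23282$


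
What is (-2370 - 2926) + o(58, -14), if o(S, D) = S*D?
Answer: -6108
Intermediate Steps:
o(S, D) = D*S
(-2370 - 2926) + o(58, -14) = (-2370 - 2926) - 14*58 = -5296 - 812 = -6108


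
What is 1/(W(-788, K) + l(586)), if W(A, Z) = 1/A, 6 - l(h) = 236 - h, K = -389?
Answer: 788/280527 ≈ 0.0028090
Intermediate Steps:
l(h) = -230 + h (l(h) = 6 - (236 - h) = 6 + (-236 + h) = -230 + h)
1/(W(-788, K) + l(586)) = 1/(1/(-788) + (-230 + 586)) = 1/(-1/788 + 356) = 1/(280527/788) = 788/280527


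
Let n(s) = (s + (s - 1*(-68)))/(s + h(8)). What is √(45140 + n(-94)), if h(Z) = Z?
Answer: 2*√20866610/43 ≈ 212.47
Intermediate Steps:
n(s) = (68 + 2*s)/(8 + s) (n(s) = (s + (s - 1*(-68)))/(s + 8) = (s + (s + 68))/(8 + s) = (s + (68 + s))/(8 + s) = (68 + 2*s)/(8 + s))
√(45140 + n(-94)) = √(45140 + 2*(34 - 94)/(8 - 94)) = √(45140 + 2*(-60)/(-86)) = √(45140 + 2*(-1/86)*(-60)) = √(45140 + 60/43) = √(1941080/43) = 2*√20866610/43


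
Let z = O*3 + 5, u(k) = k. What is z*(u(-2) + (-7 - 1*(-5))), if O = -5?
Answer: 40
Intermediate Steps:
z = -10 (z = -5*3 + 5 = -15 + 5 = -10)
z*(u(-2) + (-7 - 1*(-5))) = -10*(-2 + (-7 - 1*(-5))) = -10*(-2 + (-7 + 5)) = -10*(-2 - 2) = -10*(-4) = 40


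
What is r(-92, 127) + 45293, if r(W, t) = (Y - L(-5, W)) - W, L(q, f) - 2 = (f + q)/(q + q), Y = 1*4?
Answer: 453773/10 ≈ 45377.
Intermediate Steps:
Y = 4
L(q, f) = 2 + (f + q)/(2*q) (L(q, f) = 2 + (f + q)/(q + q) = 2 + (f + q)/((2*q)) = 2 + (f + q)*(1/(2*q)) = 2 + (f + q)/(2*q))
r(W, t) = 3/2 - 9*W/10 (r(W, t) = (4 - (W + 5*(-5))/(2*(-5))) - W = (4 - (-1)*(W - 25)/(2*5)) - W = (4 - (-1)*(-25 + W)/(2*5)) - W = (4 - (5/2 - W/10)) - W = (4 + (-5/2 + W/10)) - W = (3/2 + W/10) - W = 3/2 - 9*W/10)
r(-92, 127) + 45293 = (3/2 - 9/10*(-92)) + 45293 = (3/2 + 414/5) + 45293 = 843/10 + 45293 = 453773/10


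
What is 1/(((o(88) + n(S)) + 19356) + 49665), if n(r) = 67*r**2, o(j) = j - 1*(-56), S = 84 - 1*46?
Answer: 1/165913 ≈ 6.0273e-6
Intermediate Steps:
S = 38 (S = 84 - 46 = 38)
o(j) = 56 + j (o(j) = j + 56 = 56 + j)
1/(((o(88) + n(S)) + 19356) + 49665) = 1/((((56 + 88) + 67*38**2) + 19356) + 49665) = 1/(((144 + 67*1444) + 19356) + 49665) = 1/(((144 + 96748) + 19356) + 49665) = 1/((96892 + 19356) + 49665) = 1/(116248 + 49665) = 1/165913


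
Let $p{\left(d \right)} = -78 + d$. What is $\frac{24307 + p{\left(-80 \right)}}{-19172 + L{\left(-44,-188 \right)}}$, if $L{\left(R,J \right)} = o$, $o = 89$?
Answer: $- \frac{24149}{19083} \approx -1.2655$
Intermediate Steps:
$L{\left(R,J \right)} = 89$
$\frac{24307 + p{\left(-80 \right)}}{-19172 + L{\left(-44,-188 \right)}} = \frac{24307 - 158}{-19172 + 89} = \frac{24307 - 158}{-19083} = 24149 \left(- \frac{1}{19083}\right) = - \frac{24149}{19083}$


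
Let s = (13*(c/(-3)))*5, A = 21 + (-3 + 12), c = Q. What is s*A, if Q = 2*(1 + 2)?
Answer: -3900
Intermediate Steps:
Q = 6 (Q = 2*3 = 6)
c = 6
A = 30 (A = 21 + 9 = 30)
s = -130 (s = (13*(6/(-3)))*5 = (13*(6*(-1/3)))*5 = (13*(-2))*5 = -26*5 = -130)
s*A = -130*30 = -3900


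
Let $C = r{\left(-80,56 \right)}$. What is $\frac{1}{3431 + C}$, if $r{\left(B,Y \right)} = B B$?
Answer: $\frac{1}{9831} \approx 0.00010172$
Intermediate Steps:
$r{\left(B,Y \right)} = B^{2}$
$C = 6400$ ($C = \left(-80\right)^{2} = 6400$)
$\frac{1}{3431 + C} = \frac{1}{3431 + 6400} = \frac{1}{9831}$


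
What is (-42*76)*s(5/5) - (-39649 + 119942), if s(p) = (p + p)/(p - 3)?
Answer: -77101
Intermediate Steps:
s(p) = 2*p/(-3 + p) (s(p) = (2*p)/(-3 + p) = 2*p/(-3 + p))
(-42*76)*s(5/5) - (-39649 + 119942) = (-42*76)*(2*(5/5)/(-3 + 5/5)) - (-39649 + 119942) = -6384*5*(⅕)/(-3 + 5*(⅕)) - 1*80293 = -6384/(-3 + 1) - 80293 = -6384/(-2) - 80293 = -6384*(-1)/2 - 80293 = -3192*(-1) - 80293 = 3192 - 80293 = -77101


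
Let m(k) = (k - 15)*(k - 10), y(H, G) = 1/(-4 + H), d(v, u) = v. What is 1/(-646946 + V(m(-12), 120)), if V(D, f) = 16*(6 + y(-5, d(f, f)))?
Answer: -9/5821666 ≈ -1.5459e-6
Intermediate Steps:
m(k) = (-15 + k)*(-10 + k)
V(D, f) = 848/9 (V(D, f) = 16*(6 + 1/(-4 - 5)) = 16*(6 + 1/(-9)) = 16*(6 - ⅑) = 16*(53/9) = 848/9)
1/(-646946 + V(m(-12), 120)) = 1/(-646946 + 848/9) = 1/(-5821666/9) = -9/5821666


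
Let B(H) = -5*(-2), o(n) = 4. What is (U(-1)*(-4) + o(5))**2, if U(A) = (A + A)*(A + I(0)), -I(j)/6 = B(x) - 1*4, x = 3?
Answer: 85264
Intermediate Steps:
B(H) = 10
I(j) = -36 (I(j) = -6*(10 - 1*4) = -6*(10 - 4) = -6*6 = -36)
U(A) = 2*A*(-36 + A) (U(A) = (A + A)*(A - 36) = (2*A)*(-36 + A) = 2*A*(-36 + A))
(U(-1)*(-4) + o(5))**2 = ((2*(-1)*(-36 - 1))*(-4) + 4)**2 = ((2*(-1)*(-37))*(-4) + 4)**2 = (74*(-4) + 4)**2 = (-296 + 4)**2 = (-292)**2 = 85264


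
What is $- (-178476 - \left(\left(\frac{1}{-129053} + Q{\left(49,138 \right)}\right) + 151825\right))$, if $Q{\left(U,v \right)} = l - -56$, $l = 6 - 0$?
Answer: $\frac{42634336238}{129053} \approx 3.3036 \cdot 10^{5}$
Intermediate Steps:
$l = 6$ ($l = 6 + 0 = 6$)
$Q{\left(U,v \right)} = 62$ ($Q{\left(U,v \right)} = 6 - -56 = 6 + 56 = 62$)
$- (-178476 - \left(\left(\frac{1}{-129053} + Q{\left(49,138 \right)}\right) + 151825\right)) = - (-178476 - \left(\left(\frac{1}{-129053} + 62\right) + 151825\right)) = - (-178476 - \left(\left(- \frac{1}{129053} + 62\right) + 151825\right)) = - (-178476 - \left(\frac{8001285}{129053} + 151825\right)) = - (-178476 - \frac{19601473010}{129053}) = \left(-1\right) \left(- \frac{42634336238}{129053}\right) = \frac{42634336238}{129053}$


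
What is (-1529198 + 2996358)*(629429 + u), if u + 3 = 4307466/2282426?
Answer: 1053877588525952360/1141213 ≈ 9.2347e+11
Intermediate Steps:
u = -1269906/1141213 (u = -3 + 4307466/2282426 = -3 + 4307466*(1/2282426) = -3 + 2153733/1141213 = -1269906/1141213 ≈ -1.1128)
(-1529198 + 2996358)*(629429 + u) = (-1529198 + 2996358)*(629429 - 1269906/1141213) = 1467160*(718311287471/1141213) = 1053877588525952360/1141213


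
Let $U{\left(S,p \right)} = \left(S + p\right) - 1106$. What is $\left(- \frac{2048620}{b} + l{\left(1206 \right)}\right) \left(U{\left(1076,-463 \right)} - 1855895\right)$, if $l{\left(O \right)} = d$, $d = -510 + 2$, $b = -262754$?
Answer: $\frac{121992919835928}{131377} \approx 9.2857 \cdot 10^{8}$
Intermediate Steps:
$d = -508$
$l{\left(O \right)} = -508$
$U{\left(S,p \right)} = -1106 + S + p$
$\left(- \frac{2048620}{b} + l{\left(1206 \right)}\right) \left(U{\left(1076,-463 \right)} - 1855895\right) = \left(- \frac{2048620}{-262754} - 508\right) \left(\left(-1106 + 1076 - 463\right) - 1855895\right) = \left(\left(-2048620\right) \left(- \frac{1}{262754}\right) - 508\right) \left(-493 - 1855895\right) = \left(\frac{1024310}{131377} - 508\right) \left(-1856388\right) = \left(- \frac{65715206}{131377}\right) \left(-1856388\right) = \frac{121992919835928}{131377}$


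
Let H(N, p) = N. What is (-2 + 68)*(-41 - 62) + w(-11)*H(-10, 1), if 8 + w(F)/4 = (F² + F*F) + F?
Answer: -15718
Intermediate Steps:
w(F) = -32 + 4*F + 8*F² (w(F) = -32 + 4*((F² + F*F) + F) = -32 + 4*((F² + F²) + F) = -32 + 4*(2*F² + F) = -32 + 4*(F + 2*F²) = -32 + (4*F + 8*F²) = -32 + 4*F + 8*F²)
(-2 + 68)*(-41 - 62) + w(-11)*H(-10, 1) = (-2 + 68)*(-41 - 62) + (-32 + 4*(-11) + 8*(-11)²)*(-10) = 66*(-103) + (-32 - 44 + 8*121)*(-10) = -6798 + (-32 - 44 + 968)*(-10) = -6798 + 892*(-10) = -6798 - 8920 = -15718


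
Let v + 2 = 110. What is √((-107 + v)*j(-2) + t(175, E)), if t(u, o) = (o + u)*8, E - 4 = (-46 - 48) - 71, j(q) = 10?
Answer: √122 ≈ 11.045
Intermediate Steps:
v = 108 (v = -2 + 110 = 108)
E = -161 (E = 4 + ((-46 - 48) - 71) = 4 + (-94 - 71) = 4 - 165 = -161)
t(u, o) = 8*o + 8*u
√((-107 + v)*j(-2) + t(175, E)) = √((-107 + 108)*10 + (8*(-161) + 8*175)) = √(1*10 + (-1288 + 1400)) = √(10 + 112) = √122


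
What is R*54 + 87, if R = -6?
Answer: -237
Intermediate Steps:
R*54 + 87 = -6*54 + 87 = -324 + 87 = -237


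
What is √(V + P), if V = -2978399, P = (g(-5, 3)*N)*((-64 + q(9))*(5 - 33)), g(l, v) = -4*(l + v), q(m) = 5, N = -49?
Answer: 3*I*√402887 ≈ 1904.2*I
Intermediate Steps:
g(l, v) = -4*l - 4*v
P = -647584 (P = ((-4*(-5) - 4*3)*(-49))*((-64 + 5)*(5 - 33)) = ((20 - 12)*(-49))*(-59*(-28)) = (8*(-49))*1652 = -392*1652 = -647584)
√(V + P) = √(-2978399 - 647584) = √(-3625983) = 3*I*√402887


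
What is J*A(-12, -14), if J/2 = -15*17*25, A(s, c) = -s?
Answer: -153000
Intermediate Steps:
J = -12750 (J = 2*(-15*17*25) = 2*(-255*25) = 2*(-6375) = -12750)
J*A(-12, -14) = -(-12750)*(-12) = -12750*12 = -153000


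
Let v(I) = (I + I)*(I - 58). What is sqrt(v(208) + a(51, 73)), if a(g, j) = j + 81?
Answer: sqrt(62554) ≈ 250.11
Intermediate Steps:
a(g, j) = 81 + j
v(I) = 2*I*(-58 + I) (v(I) = (2*I)*(-58 + I) = 2*I*(-58 + I))
sqrt(v(208) + a(51, 73)) = sqrt(2*208*(-58 + 208) + (81 + 73)) = sqrt(2*208*150 + 154) = sqrt(62400 + 154) = sqrt(62554)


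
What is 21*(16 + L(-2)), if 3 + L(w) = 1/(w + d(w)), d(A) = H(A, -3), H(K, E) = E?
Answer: 1344/5 ≈ 268.80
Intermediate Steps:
d(A) = -3
L(w) = -3 + 1/(-3 + w) (L(w) = -3 + 1/(w - 3) = -3 + 1/(-3 + w))
21*(16 + L(-2)) = 21*(16 + (10 - 3*(-2))/(-3 - 2)) = 21*(16 + (10 + 6)/(-5)) = 21*(16 - ⅕*16) = 21*(16 - 16/5) = 21*(64/5) = 1344/5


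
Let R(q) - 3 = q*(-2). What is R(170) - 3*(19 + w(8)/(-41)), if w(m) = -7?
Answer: -16175/41 ≈ -394.51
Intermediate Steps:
R(q) = 3 - 2*q (R(q) = 3 + q*(-2) = 3 - 2*q)
R(170) - 3*(19 + w(8)/(-41)) = (3 - 2*170) - 3*(19 - 7/(-41)) = (3 - 340) - 3*(19 - 7*(-1/41)) = -337 - 3*(19 + 7/41) = -337 - 3*786/41 = -337 - 2358/41 = -16175/41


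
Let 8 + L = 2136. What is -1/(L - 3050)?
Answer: 1/922 ≈ 0.0010846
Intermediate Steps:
L = 2128 (L = -8 + 2136 = 2128)
-1/(L - 3050) = -1/(2128 - 3050) = -1/(-922) = -1*(-1/922) = 1/922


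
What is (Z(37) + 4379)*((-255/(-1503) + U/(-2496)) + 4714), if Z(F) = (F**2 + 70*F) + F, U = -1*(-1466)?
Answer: 2742494174625/69472 ≈ 3.9476e+7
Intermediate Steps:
U = 1466
Z(F) = F**2 + 71*F
(Z(37) + 4379)*((-255/(-1503) + U/(-2496)) + 4714) = (37*(71 + 37) + 4379)*((-255/(-1503) + 1466/(-2496)) + 4714) = (37*108 + 4379)*((-255*(-1/1503) + 1466*(-1/2496)) + 4714) = (3996 + 4379)*((85/501 - 733/1248) + 4714) = 8375*(-29017/69472 + 4714) = 8375*(327461991/69472) = 2742494174625/69472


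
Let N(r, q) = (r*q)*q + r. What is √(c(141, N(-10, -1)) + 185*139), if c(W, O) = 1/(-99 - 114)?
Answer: √1166663622/213 ≈ 160.36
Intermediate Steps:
N(r, q) = r + r*q² (N(r, q) = (q*r)*q + r = r*q² + r = r + r*q²)
c(W, O) = -1/213 (c(W, O) = 1/(-213) = -1/213)
√(c(141, N(-10, -1)) + 185*139) = √(-1/213 + 185*139) = √(-1/213 + 25715) = √(5477294/213) = √1166663622/213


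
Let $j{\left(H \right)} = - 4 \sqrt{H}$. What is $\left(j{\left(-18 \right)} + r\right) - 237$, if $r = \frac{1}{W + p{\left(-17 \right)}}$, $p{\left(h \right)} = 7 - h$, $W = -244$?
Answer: $- \frac{52141}{220} - 12 i \sqrt{2} \approx -237.0 - 16.971 i$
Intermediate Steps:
$r = - \frac{1}{220}$ ($r = \frac{1}{-244 + \left(7 - -17\right)} = \frac{1}{-244 + \left(7 + 17\right)} = \frac{1}{-244 + 24} = \frac{1}{-220} = - \frac{1}{220} \approx -0.0045455$)
$\left(j{\left(-18 \right)} + r\right) - 237 = \left(- 4 \sqrt{-18} - \frac{1}{220}\right) - 237 = \left(- 4 \cdot 3 i \sqrt{2} - \frac{1}{220}\right) - 237 = \left(- 12 i \sqrt{2} - \frac{1}{220}\right) - 237 = \left(- \frac{1}{220} - 12 i \sqrt{2}\right) - 237 = - \frac{52141}{220} - 12 i \sqrt{2}$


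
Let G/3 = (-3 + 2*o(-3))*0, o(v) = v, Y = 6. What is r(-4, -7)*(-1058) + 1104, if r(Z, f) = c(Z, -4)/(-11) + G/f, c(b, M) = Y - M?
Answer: 22724/11 ≈ 2065.8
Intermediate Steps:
c(b, M) = 6 - M
G = 0 (G = 3*((-3 + 2*(-3))*0) = 3*((-3 - 6)*0) = 3*(-9*0) = 3*0 = 0)
r(Z, f) = -10/11 (r(Z, f) = (6 - 1*(-4))/(-11) + 0/f = (6 + 4)*(-1/11) + 0 = 10*(-1/11) + 0 = -10/11 + 0 = -10/11)
r(-4, -7)*(-1058) + 1104 = -10/11*(-1058) + 1104 = 10580/11 + 1104 = 22724/11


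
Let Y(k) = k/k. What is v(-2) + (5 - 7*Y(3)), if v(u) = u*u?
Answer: 2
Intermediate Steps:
Y(k) = 1
v(u) = u²
v(-2) + (5 - 7*Y(3)) = (-2)² + (5 - 7*1) = 4 + (5 - 7) = 4 - 2 = 2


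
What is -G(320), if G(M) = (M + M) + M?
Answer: -960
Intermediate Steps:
G(M) = 3*M (G(M) = 2*M + M = 3*M)
-G(320) = -3*320 = -1*960 = -960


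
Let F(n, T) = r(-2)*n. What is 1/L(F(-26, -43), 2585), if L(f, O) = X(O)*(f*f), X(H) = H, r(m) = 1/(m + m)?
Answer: 4/436865 ≈ 9.1562e-6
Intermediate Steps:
r(m) = 1/(2*m)
F(n, T) = -n/4 (F(n, T) = ((½)/(-2))*n = ((½)*(-½))*n = -n/4)
L(f, O) = O*f² (L(f, O) = O*(f*f) = O*f²)
1/L(F(-26, -43), 2585) = 1/(2585*(-¼*(-26))²) = 1/(2585*(13/2)²) = 1/(2585*(169/4)) = 1/(436865/4) = 4/436865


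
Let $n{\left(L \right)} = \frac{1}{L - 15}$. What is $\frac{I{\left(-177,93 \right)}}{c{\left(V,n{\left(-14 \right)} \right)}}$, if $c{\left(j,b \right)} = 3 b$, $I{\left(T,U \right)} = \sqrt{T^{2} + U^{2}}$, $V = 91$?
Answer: $- 29 \sqrt{4442} \approx -1932.8$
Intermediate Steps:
$n{\left(L \right)} = \frac{1}{-15 + L}$
$\frac{I{\left(-177,93 \right)}}{c{\left(V,n{\left(-14 \right)} \right)}} = \frac{\sqrt{\left(-177\right)^{2} + 93^{2}}}{3 \frac{1}{-15 - 14}} = \frac{\sqrt{31329 + 8649}}{3 \frac{1}{-29}} = \frac{\sqrt{39978}}{3 \left(- \frac{1}{29}\right)} = \frac{3 \sqrt{4442}}{- \frac{3}{29}} = 3 \sqrt{4442} \left(- \frac{29}{3}\right) = - 29 \sqrt{4442}$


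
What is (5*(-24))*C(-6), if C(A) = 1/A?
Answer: 20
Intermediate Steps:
(5*(-24))*C(-6) = (5*(-24))/(-6) = -120*(-⅙) = 20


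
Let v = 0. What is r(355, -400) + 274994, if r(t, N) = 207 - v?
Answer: 275201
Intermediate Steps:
r(t, N) = 207 (r(t, N) = 207 - 1*0 = 207 + 0 = 207)
r(355, -400) + 274994 = 207 + 274994 = 275201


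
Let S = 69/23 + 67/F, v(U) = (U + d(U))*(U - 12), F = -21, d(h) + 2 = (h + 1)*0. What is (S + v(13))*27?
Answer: 2043/7 ≈ 291.86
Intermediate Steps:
d(h) = -2 (d(h) = -2 + (h + 1)*0 = -2 + (1 + h)*0 = -2 + 0 = -2)
v(U) = (-12 + U)*(-2 + U) (v(U) = (U - 2)*(U - 12) = (-2 + U)*(-12 + U) = (-12 + U)*(-2 + U))
S = -4/21 (S = 69/23 + 67/(-21) = 69*(1/23) + 67*(-1/21) = 3 - 67/21 = -4/21 ≈ -0.19048)
(S + v(13))*27 = (-4/21 + (24 + 13² - 14*13))*27 = (-4/21 + (24 + 169 - 182))*27 = (-4/21 + 11)*27 = (227/21)*27 = 2043/7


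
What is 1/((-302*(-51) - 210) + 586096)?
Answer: 1/601288 ≈ 1.6631e-6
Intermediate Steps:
1/((-302*(-51) - 210) + 586096) = 1/((15402 - 210) + 586096) = 1/(15192 + 586096) = 1/601288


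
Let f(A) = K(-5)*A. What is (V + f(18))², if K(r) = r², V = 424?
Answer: 763876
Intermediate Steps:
f(A) = 25*A (f(A) = (-5)²*A = 25*A)
(V + f(18))² = (424 + 25*18)² = (424 + 450)² = 874² = 763876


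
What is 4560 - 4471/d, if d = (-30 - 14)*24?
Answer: 4819831/1056 ≈ 4564.2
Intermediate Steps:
d = -1056 (d = -44*24 = -1056)
4560 - 4471/d = 4560 - 4471/(-1056) = 4560 - 4471*(-1/1056) = 4560 + 4471/1056 = 4819831/1056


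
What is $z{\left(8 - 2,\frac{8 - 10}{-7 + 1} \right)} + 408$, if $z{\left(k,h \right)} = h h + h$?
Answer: $\frac{3676}{9} \approx 408.44$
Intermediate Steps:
$z{\left(k,h \right)} = h + h^{2}$ ($z{\left(k,h \right)} = h^{2} + h = h + h^{2}$)
$z{\left(8 - 2,\frac{8 - 10}{-7 + 1} \right)} + 408 = \frac{8 - 10}{-7 + 1} \left(1 + \frac{8 - 10}{-7 + 1}\right) + 408 = - \frac{2}{-6} \left(1 - \frac{2}{-6}\right) + 408 = \left(-2\right) \left(- \frac{1}{6}\right) \left(1 - - \frac{1}{3}\right) + 408 = \frac{1 + \frac{1}{3}}{3} + 408 = \frac{1}{3} \cdot \frac{4}{3} + 408 = \frac{4}{9} + 408 = \frac{3676}{9}$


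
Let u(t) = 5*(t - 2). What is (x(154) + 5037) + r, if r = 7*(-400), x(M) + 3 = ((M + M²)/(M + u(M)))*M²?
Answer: 284071398/457 ≈ 6.2160e+5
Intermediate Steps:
u(t) = -10 + 5*t (u(t) = 5*(-2 + t) = -10 + 5*t)
x(M) = -3 + M²*(M + M²)/(-10 + 6*M) (x(M) = -3 + ((M + M²)/(M + (-10 + 5*M)))*M² = -3 + ((M + M²)/(-10 + 6*M))*M² = -3 + M²*(M + M²)/(-10 + 6*M))
r = -2800
(x(154) + 5037) + r = ((30 + 154³ + 154⁴ - 18*154)/(2*(-5 + 3*154)) + 5037) - 2800 = ((30 + 3652264 + 562448656 - 2772)/(2*(-5 + 462)) + 5037) - 2800 = ((½)*566098178/457 + 5037) - 2800 = ((½)*(1/457)*566098178 + 5037) - 2800 = (283049089/457 + 5037) - 2800 = 285350998/457 - 2800 = 284071398/457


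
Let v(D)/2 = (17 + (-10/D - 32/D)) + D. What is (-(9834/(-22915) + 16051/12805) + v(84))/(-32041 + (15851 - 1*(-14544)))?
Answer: -5873685728/48298014245 ≈ -0.12161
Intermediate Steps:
v(D) = 34 - 84/D + 2*D (v(D) = 2*((17 + (-10/D - 32/D)) + D) = 2*((17 - 42/D) + D) = 2*(17 + D - 42/D) = 34 - 84/D + 2*D)
(-(9834/(-22915) + 16051/12805) + v(84))/(-32041 + (15851 - 1*(-14544))) = (-(9834/(-22915) + 16051/12805) + (34 - 84/84 + 2*84))/(-32041 + (15851 - 1*(-14544))) = (-(9834*(-1/22915) + 16051*(1/12805)) + (34 - 84*1/84 + 168))/(-32041 + (15851 + 14544)) = (-(-9834/22915 + 16051/12805) + (34 - 1 + 168))/(-32041 + 30395) = (-1*48376859/58685315 + 201)/(-1646) = (-48376859/58685315 + 201)*(-1/1646) = (11747371456/58685315)*(-1/1646) = -5873685728/48298014245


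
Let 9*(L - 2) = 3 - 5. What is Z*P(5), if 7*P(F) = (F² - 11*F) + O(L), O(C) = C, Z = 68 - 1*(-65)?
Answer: -4826/9 ≈ -536.22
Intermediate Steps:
L = 16/9 (L = 2 + (3 - 5)/9 = 2 + (⅑)*(-2) = 2 - 2/9 = 16/9 ≈ 1.7778)
Z = 133 (Z = 68 + 65 = 133)
P(F) = 16/63 - 11*F/7 + F²/7 (P(F) = ((F² - 11*F) + 16/9)/7 = (16/9 + F² - 11*F)/7 = 16/63 - 11*F/7 + F²/7)
Z*P(5) = 133*(16/63 - 11/7*5 + (⅐)*5²) = 133*(16/63 - 55/7 + (⅐)*25) = 133*(16/63 - 55/7 + 25/7) = 133*(-254/63) = -4826/9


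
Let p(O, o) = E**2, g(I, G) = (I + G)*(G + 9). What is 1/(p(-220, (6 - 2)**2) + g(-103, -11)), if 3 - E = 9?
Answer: 1/264 ≈ 0.0037879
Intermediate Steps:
E = -6 (E = 3 - 1*9 = 3 - 9 = -6)
g(I, G) = (9 + G)*(G + I) (g(I, G) = (G + I)*(9 + G) = (9 + G)*(G + I))
p(O, o) = 36 (p(O, o) = (-6)**2 = 36)
1/(p(-220, (6 - 2)**2) + g(-103, -11)) = 1/(36 + ((-11)**2 + 9*(-11) + 9*(-103) - 11*(-103))) = 1/(36 + (121 - 99 - 927 + 1133)) = 1/(36 + 228) = 1/264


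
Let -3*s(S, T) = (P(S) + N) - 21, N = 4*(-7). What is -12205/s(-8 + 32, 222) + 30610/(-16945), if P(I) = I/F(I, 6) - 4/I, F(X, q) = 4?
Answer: -746115008/877751 ≈ -850.03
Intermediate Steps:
P(I) = -4/I + I/4 (P(I) = I/4 - 4/I = -4/I + I/4)
N = -28
s(S, T) = 49/3 - S/12 + 4/(3*S) (s(S, T) = -(((-4/S + S/4) - 28) - 21)/3 = -((-28 - 4/S + S/4) - 21)/3 = -(-49 - 4/S + S/4)/3 = 49/3 - S/12 + 4/(3*S))
-12205/s(-8 + 32, 222) + 30610/(-16945) = -12205*12*(-8 + 32)/(16 - (-8 + 32)² + 196*(-8 + 32)) + 30610/(-16945) = -12205*288/(16 - 1*24² + 196*24) + 30610*(-1/16945) = -12205*288/(16 - 1*576 + 4704) - 6122/3389 = -12205*288/(16 - 576 + 4704) - 6122/3389 = -12205/((1/12)*(1/24)*4144) - 6122/3389 = -12205/259/18 - 6122/3389 = -12205*18/259 - 6122/3389 = -219690/259 - 6122/3389 = -746115008/877751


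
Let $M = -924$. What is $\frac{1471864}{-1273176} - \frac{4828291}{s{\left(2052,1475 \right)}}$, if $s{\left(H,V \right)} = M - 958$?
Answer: $\frac{768061771771}{299514654} \approx 2564.4$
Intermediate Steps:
$s{\left(H,V \right)} = -1882$ ($s{\left(H,V \right)} = -924 - 958 = -1882$)
$\frac{1471864}{-1273176} - \frac{4828291}{s{\left(2052,1475 \right)}} = \frac{1471864}{-1273176} - \frac{4828291}{-1882} = 1471864 \left(- \frac{1}{1273176}\right) - - \frac{4828291}{1882} = - \frac{183983}{159147} + \frac{4828291}{1882} = \frac{768061771771}{299514654}$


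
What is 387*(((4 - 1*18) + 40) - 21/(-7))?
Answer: 11223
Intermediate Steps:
387*(((4 - 1*18) + 40) - 21/(-7)) = 387*(((4 - 18) + 40) - 21*(-⅐)) = 387*((-14 + 40) + 3) = 387*(26 + 3) = 387*29 = 11223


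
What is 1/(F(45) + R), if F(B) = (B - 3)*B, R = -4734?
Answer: -1/2844 ≈ -0.00035162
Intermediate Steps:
F(B) = B*(-3 + B) (F(B) = (-3 + B)*B = B*(-3 + B))
1/(F(45) + R) = 1/(45*(-3 + 45) - 4734) = 1/(45*42 - 4734) = 1/(1890 - 4734) = 1/(-2844) = -1/2844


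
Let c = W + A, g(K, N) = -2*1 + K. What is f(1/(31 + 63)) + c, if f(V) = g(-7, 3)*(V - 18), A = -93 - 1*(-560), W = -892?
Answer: -24731/94 ≈ -263.10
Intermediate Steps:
g(K, N) = -2 + K
A = 467 (A = -93 + 560 = 467)
f(V) = 162 - 9*V (f(V) = (-2 - 7)*(V - 18) = -9*(-18 + V) = 162 - 9*V)
c = -425 (c = -892 + 467 = -425)
f(1/(31 + 63)) + c = (162 - 9/(31 + 63)) - 425 = (162 - 9/94) - 425 = 15219/94 - 425 = -24731/94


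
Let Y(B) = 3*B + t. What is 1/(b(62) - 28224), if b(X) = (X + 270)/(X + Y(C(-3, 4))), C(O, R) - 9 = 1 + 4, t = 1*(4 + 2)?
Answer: -55/1552154 ≈ -3.5435e-5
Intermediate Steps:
t = 6 (t = 1*6 = 6)
C(O, R) = 14 (C(O, R) = 9 + (1 + 4) = 9 + 5 = 14)
Y(B) = 6 + 3*B (Y(B) = 3*B + 6 = 6 + 3*B)
b(X) = (270 + X)/(48 + X) (b(X) = (X + 270)/(X + (6 + 3*14)) = (270 + X)/(X + (6 + 42)) = (270 + X)/(X + 48) = (270 + X)/(48 + X))
1/(b(62) - 28224) = 1/((270 + 62)/(48 + 62) - 28224) = 1/(332/110 - 28224) = 1/((1/110)*332 - 28224) = 1/(166/55 - 28224) = 1/(-1552154/55) = -55/1552154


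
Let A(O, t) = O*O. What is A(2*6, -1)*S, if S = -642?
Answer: -92448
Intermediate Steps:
A(O, t) = O**2
A(2*6, -1)*S = (2*6)**2*(-642) = 12**2*(-642) = 144*(-642) = -92448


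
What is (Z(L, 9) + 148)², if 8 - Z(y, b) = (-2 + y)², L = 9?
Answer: 11449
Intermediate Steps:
Z(y, b) = 8 - (-2 + y)²
(Z(L, 9) + 148)² = ((8 - (-2 + 9)²) + 148)² = ((8 - 1*7²) + 148)² = ((8 - 1*49) + 148)² = ((8 - 49) + 148)² = (-41 + 148)² = 107² = 11449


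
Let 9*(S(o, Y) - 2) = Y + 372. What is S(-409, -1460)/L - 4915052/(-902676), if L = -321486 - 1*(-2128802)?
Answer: 3331104300857/611782791606 ≈ 5.4449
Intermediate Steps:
L = 1807316 (L = -321486 + 2128802 = 1807316)
S(o, Y) = 130/3 + Y/9 (S(o, Y) = 2 + (Y + 372)/9 = 2 + (372 + Y)/9 = 2 + (124/3 + Y/9) = 130/3 + Y/9)
S(-409, -1460)/L - 4915052/(-902676) = (130/3 + (⅑)*(-1460))/1807316 - 4915052/(-902676) = (130/3 - 1460/9)*(1/1807316) - 4915052*(-1/902676) = -1070/9*1/1807316 + 1228763/225669 = -535/8132922 + 1228763/225669 = 3331104300857/611782791606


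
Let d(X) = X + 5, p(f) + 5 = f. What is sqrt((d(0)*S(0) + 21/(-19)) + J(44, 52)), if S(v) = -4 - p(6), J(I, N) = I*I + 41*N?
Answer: 2*sqrt(364781)/19 ≈ 63.576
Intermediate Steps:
J(I, N) = I**2 + 41*N
p(f) = -5 + f
S(v) = -5 (S(v) = -4 - (-5 + 6) = -4 - 1*1 = -4 - 1 = -5)
d(X) = 5 + X
sqrt((d(0)*S(0) + 21/(-19)) + J(44, 52)) = sqrt(((5 + 0)*(-5) + 21/(-19)) + (44**2 + 41*52)) = sqrt((5*(-5) + 21*(-1/19)) + (1936 + 2132)) = sqrt((-25 - 21/19) + 4068) = sqrt(-496/19 + 4068) = sqrt(76796/19) = 2*sqrt(364781)/19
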